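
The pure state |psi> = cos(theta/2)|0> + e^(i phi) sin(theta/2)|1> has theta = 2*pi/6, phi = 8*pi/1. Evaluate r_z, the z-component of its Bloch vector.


theta = 1.0472, phi = 25.1327
r_z = cos(theta) = 0.5000

0.5000


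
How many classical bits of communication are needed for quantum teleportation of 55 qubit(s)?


Quantum teleportation requires 2 classical bits per qubit teleported.
55 qubit(s) -> 2 * 55 = 110 classical bits

110


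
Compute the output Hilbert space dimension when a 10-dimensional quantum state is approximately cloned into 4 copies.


Output space = H^(tensor 4) where dim(H) = 10
dim = 10^4
= 100 (after 2 factors)
= 1000 (after 3 factors)
= 10000 (after 4 factors)
= 10000

10000


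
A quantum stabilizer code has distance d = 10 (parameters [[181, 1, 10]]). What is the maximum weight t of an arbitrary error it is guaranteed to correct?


Code parameters: [[181, 1, 10]], distance d = 10.
Number of correctable errors = floor((d-1)/2)
= floor((10 - 1)/2)
= floor(9/2)
= 4

4


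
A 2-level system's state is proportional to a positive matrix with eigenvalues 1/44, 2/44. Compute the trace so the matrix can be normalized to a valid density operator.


tr(M) = sum of eigenvalues
= 1/44 + 2/44
= 3/44
= 0.0682

0.0682


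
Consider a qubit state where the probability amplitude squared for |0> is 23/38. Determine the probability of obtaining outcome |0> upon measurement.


|alpha|^2 = 23/38 = 0.6053
|beta|^2 = 1 - 23/38 = 15/38 = 0.3947
P(|0>) = |alpha|^2 = 0.6053

0.6053


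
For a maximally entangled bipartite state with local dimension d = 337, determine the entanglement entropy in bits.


For a maximally entangled state in d x d:
S = log2(d) = log2(337)
= 8.3966

8.3966


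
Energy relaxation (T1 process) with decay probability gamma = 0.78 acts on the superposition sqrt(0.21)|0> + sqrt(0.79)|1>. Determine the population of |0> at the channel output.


For amplitude damping with parameter gamma on state sqrt(a)|0> + sqrt(b)|1>:
alpha^2 = 0.21, beta^2 = 0.79
P(|0>) = alpha^2 + gamma * beta^2
= 0.21 + 0.78 * 0.79
= 0.21 + 0.6162
= 0.8262

0.8262


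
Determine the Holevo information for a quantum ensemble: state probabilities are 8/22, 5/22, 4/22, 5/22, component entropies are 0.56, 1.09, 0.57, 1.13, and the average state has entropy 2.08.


chi = S(rho) - sum_i p_i * S(rho_i)
Weighted entropy = 8/22 * 0.56 + 5/22 * 1.09 + 4/22 * 0.57 + 5/22 * 1.13
= 0.8118
chi = 2.08 - 0.8118
= 1.2682

1.2682


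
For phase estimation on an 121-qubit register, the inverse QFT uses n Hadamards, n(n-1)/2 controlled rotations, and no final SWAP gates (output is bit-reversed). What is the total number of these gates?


Hadamard gates: 121
Controlled rotations: n*(n-1)/2 = 121*120/2 = 7260
SWAP gates: 0 (omitted)
Total = 121 + 7260
= 7381

7381


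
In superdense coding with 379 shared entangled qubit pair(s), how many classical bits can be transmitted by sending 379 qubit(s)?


Superdense coding allows 2 classical bits per shared entangled pair.
379 pair(s) -> 2 * 379 = 758 classical bits

758


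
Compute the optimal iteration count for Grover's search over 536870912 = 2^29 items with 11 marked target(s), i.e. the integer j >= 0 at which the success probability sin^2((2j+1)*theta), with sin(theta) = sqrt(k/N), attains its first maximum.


After j Grover iterations the success probability is P(j) = sin^2((2j+1)*theta), where sin(theta) = sqrt(k/N).
N = 2^29 = 536870912, k = 11
sin(theta) = sqrt(k/N) = 0.0001431401294
theta = arcsin(sqrt(k/N)) = 0.0001431401299 rad
P(j) reaches its first maximum when (2j+1)*theta is as close as possible to pi/2, i.e. j = round(pi/(4*theta) - 1/2).
pi/(4*theta) - 1/2 = 5486.4181
(For comparison, the common estimate pi/4 * sqrt(N/k) = 5486.9181; the exact maximiser is used here.)
Optimal iterations = 5486

5486


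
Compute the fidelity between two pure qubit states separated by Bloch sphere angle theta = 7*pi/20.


For states separated by angle theta on Bloch sphere:
F = cos^2(theta/2)
theta = 7*pi/20 = 1.0996
theta/2 = 0.5498
cos(theta/2) = 0.8526
F = 0.7270

0.7270


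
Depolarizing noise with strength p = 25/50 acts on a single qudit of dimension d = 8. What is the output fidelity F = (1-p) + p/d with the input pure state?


F = (1-p) + p/d
= (1 - 0.5000) + 0.5000/8
= 0.5000 + 0.0625
= 0.5625

0.5625


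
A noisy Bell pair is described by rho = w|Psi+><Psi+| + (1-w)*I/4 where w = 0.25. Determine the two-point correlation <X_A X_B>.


|Psi+> = (|01> + |10>)/sqrt(2)
For the pure Bell state, <X_A X_B> = +1 (Bell-state Pauli correlator).
The maximally-mixed part I/4 has tr(I/4 * P tensor P) = 0 for any traceless Pauli P.
So <X_A X_B>_rho = w * (+1) + (1 - w) * 0
= 0.25 * (+1)
= 0.2500

0.2500


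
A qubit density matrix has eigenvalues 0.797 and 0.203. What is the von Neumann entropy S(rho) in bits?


S = -p*log2(p) - (1-p)*log2(1-p)
p = 0.7970, 1-p = 0.2030
= -0.7970 * log2(0.7970) - 0.2030 * log2(0.2030)
= -(-0.2609) - (-0.4670)
= 0.7279

0.7279


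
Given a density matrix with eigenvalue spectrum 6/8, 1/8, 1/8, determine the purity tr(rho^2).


tr(rho^2) = sum of eigenvalues squared
= (6/8)^2 + (1/8)^2 + (1/8)^2
= (36 + 1 + 1) / 64
= 38/64
= 0.5938

0.5938


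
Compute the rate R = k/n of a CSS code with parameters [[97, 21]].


Code rate R = k/n
= 21/97
= 0.2165

0.2165


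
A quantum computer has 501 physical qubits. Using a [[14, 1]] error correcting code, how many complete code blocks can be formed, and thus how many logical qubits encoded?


Each code block uses 14 physical qubits for 1 logical qubit(s).
Number of complete blocks = floor(501 / 14) = 35
Logical qubits = 35 * 1
= 35

35


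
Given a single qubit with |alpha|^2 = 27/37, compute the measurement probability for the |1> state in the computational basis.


|alpha|^2 = 27/37 = 0.7297
|beta|^2 = 1 - 27/37 = 10/37 = 0.2703
P(|1>) = |beta|^2 = 0.2703

0.2703


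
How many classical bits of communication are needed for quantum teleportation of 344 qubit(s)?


Quantum teleportation requires 2 classical bits per qubit teleported.
344 qubit(s) -> 2 * 344 = 688 classical bits

688


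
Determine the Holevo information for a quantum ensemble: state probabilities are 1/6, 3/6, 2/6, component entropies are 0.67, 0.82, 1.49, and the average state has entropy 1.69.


chi = S(rho) - sum_i p_i * S(rho_i)
Weighted entropy = 1/6 * 0.67 + 3/6 * 0.82 + 2/6 * 1.49
= 1.0183
chi = 1.69 - 1.0183
= 0.6717

0.6717


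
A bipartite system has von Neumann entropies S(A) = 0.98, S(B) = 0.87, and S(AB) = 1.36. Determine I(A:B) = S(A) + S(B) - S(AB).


I(A:B) = S(A) + S(B) - S(AB)
= 0.98 + 0.87 - 1.36
= 0.4900

0.4900


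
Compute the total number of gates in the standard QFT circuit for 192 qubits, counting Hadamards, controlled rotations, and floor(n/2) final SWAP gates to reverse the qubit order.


Hadamard gates: 192
Controlled rotations: n*(n-1)/2 = 192*191/2 = 18336
SWAP gates: floor(n/2) = floor(192/2) = 96
Total = 192 + 18336 + 96
= 18624

18624


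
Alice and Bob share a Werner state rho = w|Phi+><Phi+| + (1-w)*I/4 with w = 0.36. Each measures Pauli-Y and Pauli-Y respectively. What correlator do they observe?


|Phi+> = (|00> + |11>)/sqrt(2)
For the pure Bell state, <Y_A Y_B> = -1 (Bell-state Pauli correlator).
The maximally-mixed part I/4 has tr(I/4 * P tensor P) = 0 for any traceless Pauli P.
So <Y_A Y_B>_rho = w * (-1) + (1 - w) * 0
= 0.36 * (-1)
= -0.3600

-0.3600


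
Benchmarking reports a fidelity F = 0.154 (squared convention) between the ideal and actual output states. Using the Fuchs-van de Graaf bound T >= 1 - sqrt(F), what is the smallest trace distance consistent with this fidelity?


Fuchs-van de Graaf (squared-fidelity convention): 1 - sqrt(F) <= T <= sqrt(1 - F).
Lower bound: T >= 1 - sqrt(F)
sqrt(F) = sqrt(0.154) = 0.3924
T >= 1 - 0.3924
T >= 0.6076

0.6076


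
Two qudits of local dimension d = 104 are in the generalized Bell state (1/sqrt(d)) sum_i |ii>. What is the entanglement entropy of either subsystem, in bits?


For a maximally entangled state in d x d:
S = log2(d) = log2(104)
= 6.7004

6.7004


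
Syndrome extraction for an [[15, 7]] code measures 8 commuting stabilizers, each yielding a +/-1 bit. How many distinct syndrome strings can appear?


Each stabilizer generator gives a binary (+1 or -1) measurement outcome.
With 8 independent generators:
Total syndromes = 2^8
= 256

256


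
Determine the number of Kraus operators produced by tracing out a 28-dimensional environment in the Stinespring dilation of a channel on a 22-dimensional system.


Tracing out the environment in an orthonormal basis {|i>_E} gives Kraus operators K_i = <i|_E U |0>_E.
Number of Kraus operators = dim(H_env) = d_env
= 28

28


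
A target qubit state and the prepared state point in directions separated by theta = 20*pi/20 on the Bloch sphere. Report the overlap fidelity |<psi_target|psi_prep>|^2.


For states separated by angle theta on Bloch sphere:
F = cos^2(theta/2)
theta = 20*pi/20 = 3.1416
theta/2 = 1.5708
cos(theta/2) = 0.0000
F = 0.0000

0.0000


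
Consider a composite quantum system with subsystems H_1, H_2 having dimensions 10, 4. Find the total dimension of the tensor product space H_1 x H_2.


dim(H_1 x H_2) = 10 * 4
= 40

40


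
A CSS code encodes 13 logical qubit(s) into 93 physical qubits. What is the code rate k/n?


Code rate R = k/n
= 13/93
= 0.1398

0.1398


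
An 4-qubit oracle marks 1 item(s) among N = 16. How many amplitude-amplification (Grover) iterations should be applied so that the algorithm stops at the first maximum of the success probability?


After j Grover iterations the success probability is P(j) = sin^2((2j+1)*theta), where sin(theta) = sqrt(k/N).
N = 2^4 = 16, k = 1
sin(theta) = sqrt(k/N) = 0.25
theta = arcsin(sqrt(k/N)) = 0.2526802551 rad
P(j) reaches its first maximum when (2j+1)*theta is as close as possible to pi/2, i.e. j = round(pi/(4*theta) - 1/2).
pi/(4*theta) - 1/2 = 2.6083
(For comparison, the common estimate pi/4 * sqrt(N/k) = 3.1416; the exact maximiser is used here.)
Optimal iterations = 3

3


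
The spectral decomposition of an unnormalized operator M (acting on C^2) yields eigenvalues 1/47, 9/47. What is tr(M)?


tr(M) = sum of eigenvalues
= 1/47 + 9/47
= 10/47
= 0.2128

0.2128


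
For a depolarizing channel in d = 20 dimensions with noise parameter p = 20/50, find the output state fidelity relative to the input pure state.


F = (1-p) + p/d
= (1 - 0.4000) + 0.4000/20
= 0.6000 + 0.0200
= 0.6200

0.6200


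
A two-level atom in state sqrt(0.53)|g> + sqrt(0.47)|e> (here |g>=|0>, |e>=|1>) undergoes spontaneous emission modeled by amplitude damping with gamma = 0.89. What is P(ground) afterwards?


For amplitude damping with parameter gamma on state sqrt(a)|0> + sqrt(b)|1>:
alpha^2 = 0.53, beta^2 = 0.47
P(|0>) = alpha^2 + gamma * beta^2
= 0.53 + 0.89 * 0.47
= 0.53 + 0.4183
= 0.9483

0.9483


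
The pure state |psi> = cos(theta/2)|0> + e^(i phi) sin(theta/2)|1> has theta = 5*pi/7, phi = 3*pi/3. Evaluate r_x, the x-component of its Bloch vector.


theta = 2.2440, phi = 3.1416
r_x = sin(theta)*cos(phi) = 0.7818 * -1.0000
r_x = -0.7818

-0.7818


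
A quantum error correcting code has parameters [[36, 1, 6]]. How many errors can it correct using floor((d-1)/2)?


Code parameters: [[36, 1, 6]], distance d = 6.
Number of correctable errors = floor((d-1)/2)
= floor((6 - 1)/2)
= floor(5/2)
= 2

2


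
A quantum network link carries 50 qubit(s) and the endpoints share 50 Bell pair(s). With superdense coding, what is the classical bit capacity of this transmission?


Superdense coding allows 2 classical bits per shared entangled pair.
50 pair(s) -> 2 * 50 = 100 classical bits

100


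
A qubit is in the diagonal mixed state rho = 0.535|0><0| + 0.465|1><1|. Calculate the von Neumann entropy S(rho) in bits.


S = -p*log2(p) - (1-p)*log2(1-p)
p = 0.5350, 1-p = 0.4650
= -0.5350 * log2(0.5350) - 0.4650 * log2(0.4650)
= -(-0.4828) - (-0.5137)
= 0.9965

0.9965


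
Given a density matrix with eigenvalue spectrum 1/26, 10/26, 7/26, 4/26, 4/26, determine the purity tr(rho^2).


tr(rho^2) = sum of eigenvalues squared
= (1/26)^2 + (10/26)^2 + (7/26)^2 + (4/26)^2 + (4/26)^2
= (1 + 100 + 49 + 16 + 16) / 676
= 182/676
= 0.2692

0.2692


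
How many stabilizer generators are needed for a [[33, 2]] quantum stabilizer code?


For an [[n,k]] stabilizer code:
Number of stabilizer generators = n - k
= 33 - 2
= 31

31


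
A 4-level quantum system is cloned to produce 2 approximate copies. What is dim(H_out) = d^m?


Output space = H^(tensor 2) where dim(H) = 4
dim = 4^2
= 16

16


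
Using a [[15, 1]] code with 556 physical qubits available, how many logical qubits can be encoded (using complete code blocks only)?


Each code block uses 15 physical qubits for 1 logical qubit(s).
Number of complete blocks = floor(556 / 15) = 37
Logical qubits = 37 * 1
= 37

37


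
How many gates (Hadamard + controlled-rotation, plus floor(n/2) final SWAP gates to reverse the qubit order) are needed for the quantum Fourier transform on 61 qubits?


Hadamard gates: 61
Controlled rotations: n*(n-1)/2 = 61*60/2 = 1830
SWAP gates: floor(n/2) = floor(61/2) = 30
Total = 61 + 1830 + 30
= 1921

1921


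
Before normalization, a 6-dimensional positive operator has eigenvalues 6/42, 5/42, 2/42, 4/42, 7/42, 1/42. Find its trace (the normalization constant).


tr(M) = sum of eigenvalues
= 6/42 + 5/42 + 2/42 + 4/42 + 7/42 + 1/42
= 25/42
= 0.5952

0.5952


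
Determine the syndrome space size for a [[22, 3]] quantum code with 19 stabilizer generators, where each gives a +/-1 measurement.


Each stabilizer generator gives a binary (+1 or -1) measurement outcome.
With 19 independent generators:
Total syndromes = 2^19
= 524288

524288


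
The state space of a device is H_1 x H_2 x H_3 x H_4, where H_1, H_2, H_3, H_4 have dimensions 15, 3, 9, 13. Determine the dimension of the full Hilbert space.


dim(H_1 x H_2 x H_3 x H_4) = 15 * 3 * 9 * 13
= 45 * 9 * 13
= 405 * 13
= 5265

5265


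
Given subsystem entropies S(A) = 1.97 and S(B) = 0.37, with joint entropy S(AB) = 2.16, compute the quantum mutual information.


I(A:B) = S(A) + S(B) - S(AB)
= 1.97 + 0.37 - 2.16
= 0.1800

0.1800


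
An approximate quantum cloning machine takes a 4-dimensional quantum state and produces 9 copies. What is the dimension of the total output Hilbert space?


Output space = H^(tensor 9) where dim(H) = 4
dim = 4^9
= 16 (after 2 factors)
= 64 (after 3 factors)
= 256 (after 4 factors)
= 1024 (after 5 factors)
= 4096 (after 6 factors)
= 16384 (after 7 factors)
= 65536 (after 8 factors)
= 262144 (after 9 factors)
= 262144

262144


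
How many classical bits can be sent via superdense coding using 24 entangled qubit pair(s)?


Superdense coding allows 2 classical bits per shared entangled pair.
24 pair(s) -> 2 * 24 = 48 classical bits

48


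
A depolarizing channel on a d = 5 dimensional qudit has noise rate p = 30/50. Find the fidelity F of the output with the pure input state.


F = (1-p) + p/d
= (1 - 0.6000) + 0.6000/5
= 0.4000 + 0.1200
= 0.5200

0.5200


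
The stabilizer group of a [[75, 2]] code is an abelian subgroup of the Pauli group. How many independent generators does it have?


For an [[n,k]] stabilizer code:
Number of stabilizer generators = n - k
= 75 - 2
= 73

73


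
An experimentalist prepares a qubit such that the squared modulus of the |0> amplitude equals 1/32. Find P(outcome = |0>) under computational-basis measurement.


|alpha|^2 = 1/32 = 0.0312
|beta|^2 = 1 - 1/32 = 31/32 = 0.9688
P(|0>) = |alpha|^2 = 0.0312

0.0312


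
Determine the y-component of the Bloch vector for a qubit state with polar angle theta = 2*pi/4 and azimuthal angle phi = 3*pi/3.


theta = 1.5708, phi = 3.1416
r_y = sin(theta)*sin(phi) = 1.0000 * 0.0000
r_y = 0.0000

0.0000


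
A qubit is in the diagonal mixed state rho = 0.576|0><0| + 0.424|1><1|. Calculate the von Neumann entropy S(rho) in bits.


S = -p*log2(p) - (1-p)*log2(1-p)
p = 0.5760, 1-p = 0.4240
= -0.5760 * log2(0.5760) - 0.4240 * log2(0.4240)
= -(-0.4584) - (-0.5249)
= 0.9833

0.9833


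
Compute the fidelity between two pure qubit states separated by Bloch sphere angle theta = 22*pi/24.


For states separated by angle theta on Bloch sphere:
F = cos^2(theta/2)
theta = 22*pi/24 = 2.8798
theta/2 = 1.4399
cos(theta/2) = 0.1305
F = 0.0170

0.0170


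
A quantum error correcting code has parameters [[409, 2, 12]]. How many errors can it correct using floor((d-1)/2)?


Code parameters: [[409, 2, 12]], distance d = 12.
Number of correctable errors = floor((d-1)/2)
= floor((12 - 1)/2)
= floor(11/2)
= 5

5


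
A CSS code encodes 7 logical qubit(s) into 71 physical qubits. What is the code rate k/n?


Code rate R = k/n
= 7/71
= 0.0986

0.0986


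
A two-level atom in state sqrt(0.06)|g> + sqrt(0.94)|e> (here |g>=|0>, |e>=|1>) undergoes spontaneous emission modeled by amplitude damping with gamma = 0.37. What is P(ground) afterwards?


For amplitude damping with parameter gamma on state sqrt(a)|0> + sqrt(b)|1>:
alpha^2 = 0.06, beta^2 = 0.94
P(|0>) = alpha^2 + gamma * beta^2
= 0.06 + 0.37 * 0.94
= 0.06 + 0.3478
= 0.4078

0.4078


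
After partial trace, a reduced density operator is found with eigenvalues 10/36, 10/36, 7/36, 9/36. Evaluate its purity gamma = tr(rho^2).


tr(rho^2) = sum of eigenvalues squared
= (10/36)^2 + (10/36)^2 + (7/36)^2 + (9/36)^2
= (100 + 100 + 49 + 81) / 1296
= 330/1296
= 0.2546

0.2546


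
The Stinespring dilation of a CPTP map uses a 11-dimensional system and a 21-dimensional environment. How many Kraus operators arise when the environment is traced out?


Tracing out the environment in an orthonormal basis {|i>_E} gives Kraus operators K_i = <i|_E U |0>_E.
Number of Kraus operators = dim(H_env) = d_env
= 21

21


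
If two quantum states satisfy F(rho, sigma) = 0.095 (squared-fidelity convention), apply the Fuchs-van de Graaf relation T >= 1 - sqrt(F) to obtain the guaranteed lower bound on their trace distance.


Fuchs-van de Graaf (squared-fidelity convention): 1 - sqrt(F) <= T <= sqrt(1 - F).
Lower bound: T >= 1 - sqrt(F)
sqrt(F) = sqrt(0.095) = 0.3082
T >= 1 - 0.3082
T >= 0.6918

0.6918


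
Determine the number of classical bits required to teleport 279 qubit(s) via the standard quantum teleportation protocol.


Quantum teleportation requires 2 classical bits per qubit teleported.
279 qubit(s) -> 2 * 279 = 558 classical bits

558


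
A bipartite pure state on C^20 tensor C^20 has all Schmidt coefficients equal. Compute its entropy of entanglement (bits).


For a maximally entangled state in d x d:
S = log2(d) = log2(20)
= 4.3219

4.3219


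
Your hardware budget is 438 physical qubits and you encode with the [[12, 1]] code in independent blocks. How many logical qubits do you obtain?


Each code block uses 12 physical qubits for 1 logical qubit(s).
Number of complete blocks = floor(438 / 12) = 36
Logical qubits = 36 * 1
= 36

36


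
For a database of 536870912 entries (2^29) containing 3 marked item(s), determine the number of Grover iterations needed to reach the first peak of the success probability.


After j Grover iterations the success probability is P(j) = sin^2((2j+1)*theta), where sin(theta) = sqrt(k/N).
N = 2^29 = 536870912, k = 3
sin(theta) = sqrt(k/N) = 7.475249459e-05
theta = arcsin(sqrt(k/N)) = 7.475249466e-05 rad
P(j) reaches its first maximum when (2j+1)*theta is as close as possible to pi/2, i.e. j = round(pi/(4*theta) - 1/2).
pi/(4*theta) - 1/2 = 10506.1482
(For comparison, the common estimate pi/4 * sqrt(N/k) = 10506.6482; the exact maximiser is used here.)
Optimal iterations = 10506

10506


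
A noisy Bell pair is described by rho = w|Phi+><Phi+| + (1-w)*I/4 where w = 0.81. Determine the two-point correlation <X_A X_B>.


|Phi+> = (|00> + |11>)/sqrt(2)
For the pure Bell state, <X_A X_B> = +1 (Bell-state Pauli correlator).
The maximally-mixed part I/4 has tr(I/4 * P tensor P) = 0 for any traceless Pauli P.
So <X_A X_B>_rho = w * (+1) + (1 - w) * 0
= 0.81 * (+1)
= 0.8100

0.8100


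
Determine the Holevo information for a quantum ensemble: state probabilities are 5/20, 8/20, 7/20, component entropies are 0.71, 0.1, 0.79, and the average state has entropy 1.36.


chi = S(rho) - sum_i p_i * S(rho_i)
Weighted entropy = 5/20 * 0.71 + 8/20 * 0.1 + 7/20 * 0.79
= 0.4940
chi = 1.36 - 0.4940
= 0.8660

0.8660


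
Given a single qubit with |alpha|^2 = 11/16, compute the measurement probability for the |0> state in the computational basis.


|alpha|^2 = 11/16 = 0.6875
|beta|^2 = 1 - 11/16 = 5/16 = 0.3125
P(|0>) = |alpha|^2 = 0.6875

0.6875


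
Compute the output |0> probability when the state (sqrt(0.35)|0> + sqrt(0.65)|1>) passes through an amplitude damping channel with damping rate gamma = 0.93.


For amplitude damping with parameter gamma on state sqrt(a)|0> + sqrt(b)|1>:
alpha^2 = 0.35, beta^2 = 0.65
P(|0>) = alpha^2 + gamma * beta^2
= 0.35 + 0.93 * 0.65
= 0.35 + 0.6045
= 0.9545

0.9545


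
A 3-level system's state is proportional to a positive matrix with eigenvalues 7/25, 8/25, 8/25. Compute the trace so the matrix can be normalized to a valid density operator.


tr(M) = sum of eigenvalues
= 7/25 + 8/25 + 8/25
= 23/25
= 0.9200

0.9200


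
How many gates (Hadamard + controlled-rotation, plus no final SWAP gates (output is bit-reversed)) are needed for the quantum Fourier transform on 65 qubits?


Hadamard gates: 65
Controlled rotations: n*(n-1)/2 = 65*64/2 = 2080
SWAP gates: 0 (omitted)
Total = 65 + 2080
= 2145

2145


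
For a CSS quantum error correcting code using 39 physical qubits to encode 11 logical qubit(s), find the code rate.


Code rate R = k/n
= 11/39
= 0.2821

0.2821


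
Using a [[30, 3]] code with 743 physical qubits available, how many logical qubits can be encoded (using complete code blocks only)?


Each code block uses 30 physical qubits for 3 logical qubit(s).
Number of complete blocks = floor(743 / 30) = 24
Logical qubits = 24 * 3
= 72

72


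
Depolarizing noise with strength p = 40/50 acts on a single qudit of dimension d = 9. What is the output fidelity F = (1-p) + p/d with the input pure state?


F = (1-p) + p/d
= (1 - 0.8000) + 0.8000/9
= 0.2000 + 0.0889
= 0.2889

0.2889


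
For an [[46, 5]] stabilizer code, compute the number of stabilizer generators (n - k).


For an [[n,k]] stabilizer code:
Number of stabilizer generators = n - k
= 46 - 5
= 41

41


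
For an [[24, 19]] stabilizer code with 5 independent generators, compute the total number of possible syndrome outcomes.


Each stabilizer generator gives a binary (+1 or -1) measurement outcome.
With 5 independent generators:
Total syndromes = 2^5
= 32

32


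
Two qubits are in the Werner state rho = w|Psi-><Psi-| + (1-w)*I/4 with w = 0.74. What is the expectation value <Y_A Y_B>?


|Psi-> = (|01> - |10>)/sqrt(2)
For the pure Bell state, <Y_A Y_B> = -1 (Bell-state Pauli correlator).
The maximally-mixed part I/4 has tr(I/4 * P tensor P) = 0 for any traceless Pauli P.
So <Y_A Y_B>_rho = w * (-1) + (1 - w) * 0
= 0.74 * (-1)
= -0.7400

-0.7400


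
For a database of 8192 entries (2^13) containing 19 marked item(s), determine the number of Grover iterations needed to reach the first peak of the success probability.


After j Grover iterations the success probability is P(j) = sin^2((2j+1)*theta), where sin(theta) = sqrt(k/N).
N = 2^13 = 8192, k = 19
sin(theta) = sqrt(k/N) = 0.0481594844
theta = arcsin(sqrt(k/N)) = 0.04817812019 rad
P(j) reaches its first maximum when (2j+1)*theta is as close as possible to pi/2, i.e. j = round(pi/(4*theta) - 1/2).
pi/(4*theta) - 1/2 = 15.8020
(For comparison, the common estimate pi/4 * sqrt(N/k) = 16.3083; the exact maximiser is used here.)
Optimal iterations = 16

16


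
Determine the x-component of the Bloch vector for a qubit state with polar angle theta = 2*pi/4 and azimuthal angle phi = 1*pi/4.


theta = 1.5708, phi = 0.7854
r_x = sin(theta)*cos(phi) = 1.0000 * 0.7071
r_x = 0.7071

0.7071


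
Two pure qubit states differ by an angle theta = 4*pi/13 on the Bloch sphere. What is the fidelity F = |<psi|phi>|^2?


For states separated by angle theta on Bloch sphere:
F = cos^2(theta/2)
theta = 4*pi/13 = 0.9666
theta/2 = 0.4833
cos(theta/2) = 0.8855
F = 0.7840

0.7840


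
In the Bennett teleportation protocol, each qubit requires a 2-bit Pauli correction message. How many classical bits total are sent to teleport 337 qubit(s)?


Quantum teleportation requires 2 classical bits per qubit teleported.
337 qubit(s) -> 2 * 337 = 674 classical bits

674


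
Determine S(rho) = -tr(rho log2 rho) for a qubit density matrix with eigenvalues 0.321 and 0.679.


S = -p*log2(p) - (1-p)*log2(1-p)
p = 0.3210, 1-p = 0.6790
= -0.3210 * log2(0.3210) - 0.6790 * log2(0.6790)
= -(-0.5262) - (-0.3792)
= 0.9055

0.9055


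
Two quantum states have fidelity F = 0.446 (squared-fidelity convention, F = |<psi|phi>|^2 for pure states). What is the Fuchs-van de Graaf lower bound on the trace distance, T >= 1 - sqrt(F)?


Fuchs-van de Graaf (squared-fidelity convention): 1 - sqrt(F) <= T <= sqrt(1 - F).
Lower bound: T >= 1 - sqrt(F)
sqrt(F) = sqrt(0.446) = 0.6678
T >= 1 - 0.6678
T >= 0.3322

0.3322


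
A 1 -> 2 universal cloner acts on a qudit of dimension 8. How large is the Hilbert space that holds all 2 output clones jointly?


Output space = H^(tensor 2) where dim(H) = 8
dim = 8^2
= 64

64


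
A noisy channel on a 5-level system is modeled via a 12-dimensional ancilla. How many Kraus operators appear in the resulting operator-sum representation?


Tracing out the environment in an orthonormal basis {|i>_E} gives Kraus operators K_i = <i|_E U |0>_E.
Number of Kraus operators = dim(H_env) = d_env
= 12

12


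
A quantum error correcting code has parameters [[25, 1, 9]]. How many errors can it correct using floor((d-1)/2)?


Code parameters: [[25, 1, 9]], distance d = 9.
Number of correctable errors = floor((d-1)/2)
= floor((9 - 1)/2)
= floor(8/2)
= 4

4


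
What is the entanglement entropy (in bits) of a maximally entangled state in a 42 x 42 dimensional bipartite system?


For a maximally entangled state in d x d:
S = log2(d) = log2(42)
= 5.3923

5.3923


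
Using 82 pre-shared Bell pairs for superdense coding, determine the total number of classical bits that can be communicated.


Superdense coding allows 2 classical bits per shared entangled pair.
82 pair(s) -> 2 * 82 = 164 classical bits

164


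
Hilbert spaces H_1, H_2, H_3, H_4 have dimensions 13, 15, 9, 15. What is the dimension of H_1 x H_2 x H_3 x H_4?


dim(H_1 x H_2 x H_3 x H_4) = 13 * 15 * 9 * 15
= 195 * 9 * 15
= 1755 * 15
= 26325

26325


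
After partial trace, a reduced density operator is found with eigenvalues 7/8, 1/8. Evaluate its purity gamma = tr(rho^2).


tr(rho^2) = sum of eigenvalues squared
= (7/8)^2 + (1/8)^2
= (49 + 1) / 64
= 50/64
= 0.7812

0.7812


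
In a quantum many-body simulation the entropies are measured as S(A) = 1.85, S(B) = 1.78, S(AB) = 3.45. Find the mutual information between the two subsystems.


I(A:B) = S(A) + S(B) - S(AB)
= 1.85 + 1.78 - 3.45
= 0.1800

0.1800


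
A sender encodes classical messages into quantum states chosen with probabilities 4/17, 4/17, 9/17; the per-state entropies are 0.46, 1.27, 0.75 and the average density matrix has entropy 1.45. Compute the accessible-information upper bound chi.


chi = S(rho) - sum_i p_i * S(rho_i)
Weighted entropy = 4/17 * 0.46 + 4/17 * 1.27 + 9/17 * 0.75
= 0.8041
chi = 1.45 - 0.8041
= 0.6459

0.6459


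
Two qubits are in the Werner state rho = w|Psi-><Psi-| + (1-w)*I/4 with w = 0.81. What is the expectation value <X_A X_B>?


|Psi-> = (|01> - |10>)/sqrt(2)
For the pure Bell state, <X_A X_B> = -1 (Bell-state Pauli correlator).
The maximally-mixed part I/4 has tr(I/4 * P tensor P) = 0 for any traceless Pauli P.
So <X_A X_B>_rho = w * (-1) + (1 - w) * 0
= 0.81 * (-1)
= -0.8100

-0.8100


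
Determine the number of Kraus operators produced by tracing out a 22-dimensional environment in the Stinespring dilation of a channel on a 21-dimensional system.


Tracing out the environment in an orthonormal basis {|i>_E} gives Kraus operators K_i = <i|_E U |0>_E.
Number of Kraus operators = dim(H_env) = d_env
= 22

22


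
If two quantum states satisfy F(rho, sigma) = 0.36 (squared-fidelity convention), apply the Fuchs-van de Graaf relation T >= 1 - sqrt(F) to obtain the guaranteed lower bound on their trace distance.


Fuchs-van de Graaf (squared-fidelity convention): 1 - sqrt(F) <= T <= sqrt(1 - F).
Lower bound: T >= 1 - sqrt(F)
sqrt(F) = sqrt(0.36) = 0.6000
T >= 1 - 0.6000
T >= 0.4000

0.4000


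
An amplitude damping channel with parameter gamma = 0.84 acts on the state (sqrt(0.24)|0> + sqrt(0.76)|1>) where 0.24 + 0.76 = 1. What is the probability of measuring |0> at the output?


For amplitude damping with parameter gamma on state sqrt(a)|0> + sqrt(b)|1>:
alpha^2 = 0.24, beta^2 = 0.76
P(|0>) = alpha^2 + gamma * beta^2
= 0.24 + 0.84 * 0.76
= 0.24 + 0.6384
= 0.8784

0.8784


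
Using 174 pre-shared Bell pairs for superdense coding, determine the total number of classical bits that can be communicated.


Superdense coding allows 2 classical bits per shared entangled pair.
174 pair(s) -> 2 * 174 = 348 classical bits

348


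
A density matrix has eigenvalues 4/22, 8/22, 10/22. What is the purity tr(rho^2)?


tr(rho^2) = sum of eigenvalues squared
= (4/22)^2 + (8/22)^2 + (10/22)^2
= (16 + 64 + 100) / 484
= 180/484
= 0.3719

0.3719


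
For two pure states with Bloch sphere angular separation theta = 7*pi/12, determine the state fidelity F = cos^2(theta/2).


For states separated by angle theta on Bloch sphere:
F = cos^2(theta/2)
theta = 7*pi/12 = 1.8326
theta/2 = 0.9163
cos(theta/2) = 0.6088
F = 0.3706

0.3706


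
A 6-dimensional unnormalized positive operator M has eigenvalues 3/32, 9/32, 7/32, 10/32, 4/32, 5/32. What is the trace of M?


tr(M) = sum of eigenvalues
= 3/32 + 9/32 + 7/32 + 10/32 + 4/32 + 5/32
= 38/32
= 1.1875

1.1875


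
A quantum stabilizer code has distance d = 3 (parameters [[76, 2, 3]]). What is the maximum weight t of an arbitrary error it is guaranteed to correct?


Code parameters: [[76, 2, 3]], distance d = 3.
Number of correctable errors = floor((d-1)/2)
= floor((3 - 1)/2)
= floor(2/2)
= 1

1


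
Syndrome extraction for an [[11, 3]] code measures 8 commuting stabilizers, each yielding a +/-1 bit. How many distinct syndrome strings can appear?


Each stabilizer generator gives a binary (+1 or -1) measurement outcome.
With 8 independent generators:
Total syndromes = 2^8
= 256

256


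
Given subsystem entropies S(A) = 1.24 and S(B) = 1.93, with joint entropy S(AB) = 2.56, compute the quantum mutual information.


I(A:B) = S(A) + S(B) - S(AB)
= 1.24 + 1.93 - 2.56
= 0.6100

0.6100


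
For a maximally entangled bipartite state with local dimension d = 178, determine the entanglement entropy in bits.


For a maximally entangled state in d x d:
S = log2(d) = log2(178)
= 7.4757

7.4757


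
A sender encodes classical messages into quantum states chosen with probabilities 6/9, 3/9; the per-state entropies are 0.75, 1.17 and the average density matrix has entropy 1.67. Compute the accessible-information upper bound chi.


chi = S(rho) - sum_i p_i * S(rho_i)
Weighted entropy = 6/9 * 0.75 + 3/9 * 1.17
= 0.8900
chi = 1.67 - 0.8900
= 0.7800

0.7800


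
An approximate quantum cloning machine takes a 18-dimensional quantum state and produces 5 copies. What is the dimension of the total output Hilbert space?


Output space = H^(tensor 5) where dim(H) = 18
dim = 18^5
= 324 (after 2 factors)
= 5832 (after 3 factors)
= 104976 (after 4 factors)
= 1889568 (after 5 factors)
= 1889568

1889568


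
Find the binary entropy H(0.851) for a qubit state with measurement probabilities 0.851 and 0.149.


S = -p*log2(p) - (1-p)*log2(1-p)
p = 0.8510, 1-p = 0.1490
= -0.8510 * log2(0.8510) - 0.1490 * log2(0.1490)
= -(-0.1981) - (-0.4092)
= 0.6073

0.6073


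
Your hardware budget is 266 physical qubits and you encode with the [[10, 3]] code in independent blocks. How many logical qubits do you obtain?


Each code block uses 10 physical qubits for 3 logical qubit(s).
Number of complete blocks = floor(266 / 10) = 26
Logical qubits = 26 * 3
= 78

78


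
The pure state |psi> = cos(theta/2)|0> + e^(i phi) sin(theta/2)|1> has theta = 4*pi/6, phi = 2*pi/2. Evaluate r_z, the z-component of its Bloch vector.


theta = 2.0944, phi = 3.1416
r_z = cos(theta) = -0.5000

-0.5000


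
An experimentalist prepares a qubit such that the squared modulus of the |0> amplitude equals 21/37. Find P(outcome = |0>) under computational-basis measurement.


|alpha|^2 = 21/37 = 0.5676
|beta|^2 = 1 - 21/37 = 16/37 = 0.4324
P(|0>) = |alpha|^2 = 0.5676

0.5676


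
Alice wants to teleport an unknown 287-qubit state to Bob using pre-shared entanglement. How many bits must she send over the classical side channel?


Quantum teleportation requires 2 classical bits per qubit teleported.
287 qubit(s) -> 2 * 287 = 574 classical bits

574


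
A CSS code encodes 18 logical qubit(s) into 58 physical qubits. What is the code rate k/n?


Code rate R = k/n
= 18/58
= 0.3103

0.3103


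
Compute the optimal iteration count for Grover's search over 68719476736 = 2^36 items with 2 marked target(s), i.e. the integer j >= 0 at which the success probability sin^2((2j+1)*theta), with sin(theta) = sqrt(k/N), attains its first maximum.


After j Grover iterations the success probability is P(j) = sin^2((2j+1)*theta), where sin(theta) = sqrt(k/N).
N = 2^36 = 68719476736, k = 2
sin(theta) = sqrt(k/N) = 5.394796609e-06
theta = arcsin(sqrt(k/N)) = 5.394796609e-06 rad
P(j) reaches its first maximum when (2j+1)*theta is as close as possible to pi/2, i.e. j = round(pi/(4*theta) - 1/2).
pi/(4*theta) - 1/2 = 145583.8881
(For comparison, the common estimate pi/4 * sqrt(N/k) = 145584.3881; the exact maximiser is used here.)
Optimal iterations = 145584

145584


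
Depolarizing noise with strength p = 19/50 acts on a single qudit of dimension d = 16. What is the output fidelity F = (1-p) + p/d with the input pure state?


F = (1-p) + p/d
= (1 - 0.3800) + 0.3800/16
= 0.6200 + 0.0238
= 0.6438

0.6438


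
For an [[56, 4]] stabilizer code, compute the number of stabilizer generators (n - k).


For an [[n,k]] stabilizer code:
Number of stabilizer generators = n - k
= 56 - 4
= 52

52


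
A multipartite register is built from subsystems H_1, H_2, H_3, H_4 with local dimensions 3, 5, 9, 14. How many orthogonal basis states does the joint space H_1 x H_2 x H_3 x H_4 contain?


dim(H_1 x H_2 x H_3 x H_4) = 3 * 5 * 9 * 14
= 15 * 9 * 14
= 135 * 14
= 1890

1890


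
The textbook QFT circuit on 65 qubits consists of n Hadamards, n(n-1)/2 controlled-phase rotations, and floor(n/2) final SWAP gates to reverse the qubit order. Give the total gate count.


Hadamard gates: 65
Controlled rotations: n*(n-1)/2 = 65*64/2 = 2080
SWAP gates: floor(n/2) = floor(65/2) = 32
Total = 65 + 2080 + 32
= 2177

2177


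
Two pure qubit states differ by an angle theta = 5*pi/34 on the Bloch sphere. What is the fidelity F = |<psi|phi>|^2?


For states separated by angle theta on Bloch sphere:
F = cos^2(theta/2)
theta = 5*pi/34 = 0.4620
theta/2 = 0.2310
cos(theta/2) = 0.9734
F = 0.9476

0.9476


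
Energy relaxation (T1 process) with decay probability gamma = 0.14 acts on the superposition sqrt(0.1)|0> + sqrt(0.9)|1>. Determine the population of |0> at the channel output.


For amplitude damping with parameter gamma on state sqrt(a)|0> + sqrt(b)|1>:
alpha^2 = 0.1, beta^2 = 0.9
P(|0>) = alpha^2 + gamma * beta^2
= 0.1 + 0.14 * 0.9
= 0.1 + 0.1260
= 0.2260

0.2260


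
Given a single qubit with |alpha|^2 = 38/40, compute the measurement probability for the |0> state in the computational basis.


|alpha|^2 = 38/40 = 0.9500
|beta|^2 = 1 - 38/40 = 2/40 = 0.0500
P(|0>) = |alpha|^2 = 0.9500

0.9500


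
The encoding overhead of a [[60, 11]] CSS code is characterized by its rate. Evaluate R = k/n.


Code rate R = k/n
= 11/60
= 0.1833

0.1833


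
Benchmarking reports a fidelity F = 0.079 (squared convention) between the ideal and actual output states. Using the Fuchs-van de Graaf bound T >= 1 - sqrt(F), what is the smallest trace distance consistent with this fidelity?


Fuchs-van de Graaf (squared-fidelity convention): 1 - sqrt(F) <= T <= sqrt(1 - F).
Lower bound: T >= 1 - sqrt(F)
sqrt(F) = sqrt(0.079) = 0.2811
T >= 1 - 0.2811
T >= 0.7189

0.7189


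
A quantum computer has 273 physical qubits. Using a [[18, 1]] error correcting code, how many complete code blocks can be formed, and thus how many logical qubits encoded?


Each code block uses 18 physical qubits for 1 logical qubit(s).
Number of complete blocks = floor(273 / 18) = 15
Logical qubits = 15 * 1
= 15

15


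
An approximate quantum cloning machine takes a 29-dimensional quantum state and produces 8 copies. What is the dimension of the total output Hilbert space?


Output space = H^(tensor 8) where dim(H) = 29
dim = 29^8
= 841 (after 2 factors)
= 24389 (after 3 factors)
= 707281 (after 4 factors)
= 20511149 (after 5 factors)
= 594823321 (after 6 factors)
= 17249876309 (after 7 factors)
= 500246412961 (after 8 factors)
= 500246412961

500246412961


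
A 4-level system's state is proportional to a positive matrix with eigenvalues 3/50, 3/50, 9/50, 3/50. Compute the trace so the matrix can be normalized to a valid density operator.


tr(M) = sum of eigenvalues
= 3/50 + 3/50 + 9/50 + 3/50
= 18/50
= 0.3600

0.3600


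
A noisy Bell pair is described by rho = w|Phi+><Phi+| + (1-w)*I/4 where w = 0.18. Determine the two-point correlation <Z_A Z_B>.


|Phi+> = (|00> + |11>)/sqrt(2)
For the pure Bell state, <Z_A Z_B> = +1 (Bell-state Pauli correlator).
The maximally-mixed part I/4 has tr(I/4 * P tensor P) = 0 for any traceless Pauli P.
So <Z_A Z_B>_rho = w * (+1) + (1 - w) * 0
= 0.18 * (+1)
= 0.1800

0.1800


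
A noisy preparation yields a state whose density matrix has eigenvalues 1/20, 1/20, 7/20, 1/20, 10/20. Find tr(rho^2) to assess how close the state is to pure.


tr(rho^2) = sum of eigenvalues squared
= (1/20)^2 + (1/20)^2 + (7/20)^2 + (1/20)^2 + (10/20)^2
= (1 + 1 + 49 + 1 + 100) / 400
= 152/400
= 0.3800

0.3800


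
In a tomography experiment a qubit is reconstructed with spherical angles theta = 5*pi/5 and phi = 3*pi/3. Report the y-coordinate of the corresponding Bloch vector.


theta = 3.1416, phi = 3.1416
r_y = sin(theta)*sin(phi) = 0.0000 * 0.0000
r_y = 0.0000

0.0000


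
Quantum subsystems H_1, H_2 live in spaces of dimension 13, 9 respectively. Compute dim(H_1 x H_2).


dim(H_1 x H_2) = 13 * 9
= 117

117


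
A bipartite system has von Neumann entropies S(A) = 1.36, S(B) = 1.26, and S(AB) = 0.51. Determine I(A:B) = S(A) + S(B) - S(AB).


I(A:B) = S(A) + S(B) - S(AB)
= 1.36 + 1.26 - 0.51
= 2.1100

2.1100


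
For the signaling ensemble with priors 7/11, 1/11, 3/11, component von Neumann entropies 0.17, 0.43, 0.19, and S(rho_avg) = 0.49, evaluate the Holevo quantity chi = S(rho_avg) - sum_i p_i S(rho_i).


chi = S(rho) - sum_i p_i * S(rho_i)
Weighted entropy = 7/11 * 0.17 + 1/11 * 0.43 + 3/11 * 0.19
= 0.1991
chi = 0.49 - 0.1991
= 0.2909

0.2909


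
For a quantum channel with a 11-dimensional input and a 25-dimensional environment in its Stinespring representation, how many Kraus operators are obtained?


Tracing out the environment in an orthonormal basis {|i>_E} gives Kraus operators K_i = <i|_E U |0>_E.
Number of Kraus operators = dim(H_env) = d_env
= 25

25
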